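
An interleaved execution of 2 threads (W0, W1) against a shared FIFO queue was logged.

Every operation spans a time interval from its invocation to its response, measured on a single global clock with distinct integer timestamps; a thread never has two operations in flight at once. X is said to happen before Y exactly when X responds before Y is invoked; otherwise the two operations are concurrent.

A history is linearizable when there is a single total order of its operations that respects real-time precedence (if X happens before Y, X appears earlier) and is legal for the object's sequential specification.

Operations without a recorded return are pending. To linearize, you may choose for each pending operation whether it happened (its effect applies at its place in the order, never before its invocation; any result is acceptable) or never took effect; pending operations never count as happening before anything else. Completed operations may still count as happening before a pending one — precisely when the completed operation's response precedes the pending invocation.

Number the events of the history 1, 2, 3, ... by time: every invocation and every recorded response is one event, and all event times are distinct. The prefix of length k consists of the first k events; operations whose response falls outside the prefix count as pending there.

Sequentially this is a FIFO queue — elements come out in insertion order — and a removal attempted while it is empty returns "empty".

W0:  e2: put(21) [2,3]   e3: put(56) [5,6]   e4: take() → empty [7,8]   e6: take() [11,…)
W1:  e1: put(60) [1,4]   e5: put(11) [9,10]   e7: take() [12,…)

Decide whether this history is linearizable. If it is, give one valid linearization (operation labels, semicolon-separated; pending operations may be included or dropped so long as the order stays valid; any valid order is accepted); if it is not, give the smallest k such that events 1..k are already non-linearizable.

not linearizable — minimal violating prefix: 8 events

cut after 7 events: linearizable; cut after 8 events (e4 responds, time 8): not linearizable
every one of the 2 real-time-consistent orders over 4 completed FIFO queue ops fails the sequential spec
e.g. e1, e2, e3, e4: illegal at step 4, since e4 take() → empty cannot apply there
e.g. e2, e1, e3, e4: illegal at step 4, since e4 take() → empty cannot apply there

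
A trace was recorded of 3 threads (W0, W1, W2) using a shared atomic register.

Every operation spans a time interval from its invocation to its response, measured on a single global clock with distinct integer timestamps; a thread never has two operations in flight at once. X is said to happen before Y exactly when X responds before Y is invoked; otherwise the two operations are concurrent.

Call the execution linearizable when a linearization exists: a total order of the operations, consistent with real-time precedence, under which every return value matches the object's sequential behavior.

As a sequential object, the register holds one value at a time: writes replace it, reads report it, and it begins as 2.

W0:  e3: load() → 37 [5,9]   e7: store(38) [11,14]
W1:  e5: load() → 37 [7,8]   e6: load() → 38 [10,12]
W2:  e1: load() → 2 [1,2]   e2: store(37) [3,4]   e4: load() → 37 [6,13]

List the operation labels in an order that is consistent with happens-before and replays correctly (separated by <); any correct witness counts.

1. e1 load() → 2, leaving value 2
2. e2 store(37), leaving value 37
3. e3 load() → 37, leaving value 37
4. e4 load() → 37, leaving value 37
5. e5 load() → 37, leaving value 37
6. e7 store(38), leaving value 38
7. e6 load() → 38, leaving value 38

e1 < e2 < e3 < e4 < e5 < e7 < e6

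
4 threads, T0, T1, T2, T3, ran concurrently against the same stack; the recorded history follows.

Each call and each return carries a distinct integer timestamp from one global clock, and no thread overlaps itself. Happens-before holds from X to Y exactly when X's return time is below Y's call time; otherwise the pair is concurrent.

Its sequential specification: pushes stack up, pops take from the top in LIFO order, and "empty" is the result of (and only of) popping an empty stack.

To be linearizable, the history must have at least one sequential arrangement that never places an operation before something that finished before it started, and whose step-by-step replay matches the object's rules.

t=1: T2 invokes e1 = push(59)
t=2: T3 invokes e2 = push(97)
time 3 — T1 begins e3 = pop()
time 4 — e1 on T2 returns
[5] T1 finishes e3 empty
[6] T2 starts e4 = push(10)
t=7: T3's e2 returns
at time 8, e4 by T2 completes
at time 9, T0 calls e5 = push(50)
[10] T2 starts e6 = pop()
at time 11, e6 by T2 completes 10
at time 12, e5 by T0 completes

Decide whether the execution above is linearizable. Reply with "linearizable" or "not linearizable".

a witness: e3, e1, e2, e4, e6, e5
step 1: e3 pop() → empty — stack <>
step 2: e1 push(59) — stack <59>
step 3: e2 push(97) — stack <59,97>
step 4: e4 push(10) — stack <59,97,10>
step 5: e6 pop() → 10 — stack <59,97>
step 6: e5 push(50) — stack <59,97,50>

linearizable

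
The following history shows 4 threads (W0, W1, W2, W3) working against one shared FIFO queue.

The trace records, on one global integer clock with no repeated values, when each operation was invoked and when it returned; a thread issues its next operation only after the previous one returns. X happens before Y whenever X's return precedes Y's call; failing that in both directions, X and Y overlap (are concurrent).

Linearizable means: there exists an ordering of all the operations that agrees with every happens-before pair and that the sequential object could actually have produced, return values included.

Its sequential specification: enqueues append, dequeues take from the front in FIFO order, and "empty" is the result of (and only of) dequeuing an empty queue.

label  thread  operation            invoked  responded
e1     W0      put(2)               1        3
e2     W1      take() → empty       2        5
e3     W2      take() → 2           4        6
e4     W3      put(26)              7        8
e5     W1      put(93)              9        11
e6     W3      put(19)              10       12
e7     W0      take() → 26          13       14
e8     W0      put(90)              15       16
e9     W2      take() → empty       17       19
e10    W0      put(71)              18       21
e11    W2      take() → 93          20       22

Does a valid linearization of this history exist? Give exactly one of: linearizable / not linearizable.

events 1..18 are fine; event 19 — the response of e9 at time 19 — makes the prefix non-linearizable
real-time-consistent orders of the 9 completed operations: 6 — all fail the FIFO queue replay
no escape via the 1 pending operation (e10): every completion choice fails
e.g. e1, e2, e3, e4, e5, e6, e7, e8, e9 (pending dropped): illegal at step 2, since e2 take() → empty cannot apply there
e.g. e1, e2, e3, e4, e6, e5, e7, e8, e9 (pending dropped): illegal at step 2, since e2 take() → empty cannot apply there

not linearizable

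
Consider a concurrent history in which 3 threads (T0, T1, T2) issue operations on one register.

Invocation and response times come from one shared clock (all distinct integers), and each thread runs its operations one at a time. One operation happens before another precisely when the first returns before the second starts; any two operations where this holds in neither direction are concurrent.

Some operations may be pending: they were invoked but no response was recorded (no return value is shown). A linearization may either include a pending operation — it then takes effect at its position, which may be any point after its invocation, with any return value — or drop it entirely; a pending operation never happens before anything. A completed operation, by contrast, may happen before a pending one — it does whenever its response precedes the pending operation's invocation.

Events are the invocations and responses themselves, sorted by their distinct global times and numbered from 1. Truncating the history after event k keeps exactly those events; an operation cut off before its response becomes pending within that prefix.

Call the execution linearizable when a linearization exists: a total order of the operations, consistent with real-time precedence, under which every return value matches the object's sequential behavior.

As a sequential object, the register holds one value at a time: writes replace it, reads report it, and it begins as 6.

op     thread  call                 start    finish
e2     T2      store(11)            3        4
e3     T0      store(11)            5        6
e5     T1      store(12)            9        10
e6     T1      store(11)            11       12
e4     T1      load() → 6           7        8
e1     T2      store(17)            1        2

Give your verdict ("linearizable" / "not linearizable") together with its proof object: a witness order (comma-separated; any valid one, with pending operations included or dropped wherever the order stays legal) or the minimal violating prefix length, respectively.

prefix check: 1..7 passes, 1..8 fails once e4's time-8 response joins
exactly one order of the 4 completed ops respects real time; the register replay fails
for example e1, e2, e3, e4 fails at step 4: e4 load() → 6 is not legal there

not linearizable — minimal violating prefix: 8 events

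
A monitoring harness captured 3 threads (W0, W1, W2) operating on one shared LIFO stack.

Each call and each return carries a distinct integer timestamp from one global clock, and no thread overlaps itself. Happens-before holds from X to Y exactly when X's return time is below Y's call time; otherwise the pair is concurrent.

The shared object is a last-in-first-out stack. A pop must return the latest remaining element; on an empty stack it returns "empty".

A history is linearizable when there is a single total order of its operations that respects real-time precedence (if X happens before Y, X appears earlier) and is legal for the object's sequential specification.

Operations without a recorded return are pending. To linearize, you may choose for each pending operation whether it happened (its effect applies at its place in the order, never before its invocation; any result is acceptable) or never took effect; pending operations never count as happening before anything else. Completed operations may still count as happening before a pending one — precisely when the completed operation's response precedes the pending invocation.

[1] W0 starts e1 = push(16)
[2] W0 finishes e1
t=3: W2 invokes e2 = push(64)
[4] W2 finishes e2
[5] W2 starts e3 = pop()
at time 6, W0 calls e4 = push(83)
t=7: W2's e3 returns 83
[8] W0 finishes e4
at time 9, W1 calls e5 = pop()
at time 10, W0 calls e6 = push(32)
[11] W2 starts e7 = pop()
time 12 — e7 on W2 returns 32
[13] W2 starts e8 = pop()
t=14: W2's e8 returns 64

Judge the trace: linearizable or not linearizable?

linearizable

a witness: e1, e2, e4, e3, e6, e7, e8
step 1: e1 push(16) — stack <16>
step 2: e2 push(64) — stack <16,64>
step 3: e4 push(83) — stack <16,64,83>
step 4: e3 pop() → 83 — stack <16,64>
step 5: e6 push(32) (pending, included) — stack <16,64,32>
step 6: e7 pop() → 32 — stack <16,64>
step 7: e8 pop() → 64 — stack <16>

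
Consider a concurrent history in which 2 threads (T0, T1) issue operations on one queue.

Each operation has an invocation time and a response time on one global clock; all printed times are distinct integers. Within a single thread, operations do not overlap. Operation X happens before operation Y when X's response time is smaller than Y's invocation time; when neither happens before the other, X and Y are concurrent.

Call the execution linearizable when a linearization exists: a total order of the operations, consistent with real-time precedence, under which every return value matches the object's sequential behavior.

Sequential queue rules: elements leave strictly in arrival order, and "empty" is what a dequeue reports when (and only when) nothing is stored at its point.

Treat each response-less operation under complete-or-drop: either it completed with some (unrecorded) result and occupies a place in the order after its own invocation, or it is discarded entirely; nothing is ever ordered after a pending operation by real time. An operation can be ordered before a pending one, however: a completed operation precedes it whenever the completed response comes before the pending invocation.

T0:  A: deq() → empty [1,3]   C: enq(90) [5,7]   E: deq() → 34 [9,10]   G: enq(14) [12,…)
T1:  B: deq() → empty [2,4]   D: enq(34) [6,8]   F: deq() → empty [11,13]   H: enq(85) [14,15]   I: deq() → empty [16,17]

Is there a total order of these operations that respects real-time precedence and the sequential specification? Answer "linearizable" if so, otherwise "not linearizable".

cut after 12 events: linearizable; cut after 13 events (F responds, time 13): not linearizable
6 completed operations, 4 real-time-consistent orders — every queue replay fails
no completion choice of the 1 pending operation (G) rescues it — every subset was tried
take A, B, C, D, E, F (pending dropped): step 5 already fails, because E deq() → 34 cannot occur there
take A, B, D, C, E, F (pending dropped): step 6 already fails, because F deq() → empty cannot occur there

not linearizable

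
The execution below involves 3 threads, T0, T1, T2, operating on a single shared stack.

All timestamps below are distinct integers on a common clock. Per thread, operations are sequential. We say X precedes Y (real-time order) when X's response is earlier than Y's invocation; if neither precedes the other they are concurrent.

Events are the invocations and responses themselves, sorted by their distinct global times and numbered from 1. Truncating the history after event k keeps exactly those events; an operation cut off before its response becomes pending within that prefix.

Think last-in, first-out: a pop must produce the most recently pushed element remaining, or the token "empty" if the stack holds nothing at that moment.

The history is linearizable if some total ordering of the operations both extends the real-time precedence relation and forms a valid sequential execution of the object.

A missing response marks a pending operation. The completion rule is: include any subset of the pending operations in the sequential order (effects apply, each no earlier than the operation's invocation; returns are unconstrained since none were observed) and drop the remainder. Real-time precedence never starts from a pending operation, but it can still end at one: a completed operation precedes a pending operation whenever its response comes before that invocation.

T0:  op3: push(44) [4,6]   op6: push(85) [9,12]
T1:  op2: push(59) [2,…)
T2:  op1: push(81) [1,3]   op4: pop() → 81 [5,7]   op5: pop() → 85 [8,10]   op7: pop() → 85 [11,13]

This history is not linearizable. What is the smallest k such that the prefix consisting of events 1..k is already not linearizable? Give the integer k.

13

events 1..12 are linearizable, e.g. via op1, op4, op2, op3, op6, op5:
after step 1 (op1 push(81)): stack <81>
after step 2 (op4 pop() → 81): stack <>
after step 3 (op2 push(59) (pending, included)): stack <59>
after step 4 (op3 push(44)): stack <59,44>
after step 5 (op6 push(85)): stack <59,44,85>
after step 6 (op5 pop() → 85): stack <59,44>
event 13 — op7's response, time 13 — after it, nothing linearizes
include/drop combinations of the 1 pending operation (op2) were all tried; none helps
e.g. op1, op3, op4, op5, op6, op7 (pending dropped): illegal at step 3, since op4 pop() → 81 cannot apply there
e.g. op1, op3, op4, op5, op7, op6 (pending dropped): illegal at step 3, since op4 pop() → 81 cannot apply there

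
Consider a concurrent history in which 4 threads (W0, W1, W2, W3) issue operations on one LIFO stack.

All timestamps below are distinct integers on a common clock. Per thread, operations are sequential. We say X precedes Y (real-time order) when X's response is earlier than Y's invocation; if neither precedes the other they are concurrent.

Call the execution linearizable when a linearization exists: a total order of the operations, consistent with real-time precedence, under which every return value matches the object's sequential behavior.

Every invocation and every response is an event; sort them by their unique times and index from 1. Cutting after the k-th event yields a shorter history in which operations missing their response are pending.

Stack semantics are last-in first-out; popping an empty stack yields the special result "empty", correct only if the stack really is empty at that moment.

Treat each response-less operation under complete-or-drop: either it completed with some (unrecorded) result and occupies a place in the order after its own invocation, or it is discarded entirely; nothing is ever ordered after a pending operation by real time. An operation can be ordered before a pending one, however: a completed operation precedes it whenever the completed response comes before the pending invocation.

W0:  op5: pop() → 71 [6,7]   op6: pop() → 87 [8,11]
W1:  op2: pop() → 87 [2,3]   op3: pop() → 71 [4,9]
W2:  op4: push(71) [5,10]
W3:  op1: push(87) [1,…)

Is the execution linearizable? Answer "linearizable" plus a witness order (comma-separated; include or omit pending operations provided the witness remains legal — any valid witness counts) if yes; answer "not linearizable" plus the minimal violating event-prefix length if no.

not linearizable — minimal violating prefix: 9 events

prefix check: 1..8 passes, 1..9 fails once op3's time-9 response joins
checked exhaustively: 2 real-time-consistent orders of 3 completed operations, zero legal LIFO stack replays
completion choices over the 3 pending operations (op1, op4, op6) were checked; none helps
one such order, op2, op3, op5 (pending dropped), breaks at step 1 where op2 pop() → 87 is illegal
one such order, op2, op5, op3 (pending dropped), breaks at step 1 where op2 pop() → 87 is illegal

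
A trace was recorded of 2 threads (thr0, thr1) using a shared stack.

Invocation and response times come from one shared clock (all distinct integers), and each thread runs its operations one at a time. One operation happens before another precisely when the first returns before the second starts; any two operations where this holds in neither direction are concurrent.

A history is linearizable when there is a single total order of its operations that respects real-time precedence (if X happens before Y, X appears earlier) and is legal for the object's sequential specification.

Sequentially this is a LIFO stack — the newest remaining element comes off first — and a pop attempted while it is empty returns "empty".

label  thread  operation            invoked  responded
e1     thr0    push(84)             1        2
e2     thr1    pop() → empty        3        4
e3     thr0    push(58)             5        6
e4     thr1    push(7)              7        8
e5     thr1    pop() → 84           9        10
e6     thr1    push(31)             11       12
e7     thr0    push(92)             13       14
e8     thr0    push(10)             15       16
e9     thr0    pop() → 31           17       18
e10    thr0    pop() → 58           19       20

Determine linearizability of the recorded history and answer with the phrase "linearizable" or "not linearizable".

through event 3 a valid linearization exists; event 4 (e2 responding at time 4) ends that
exactly one order of the 2 completed ops respects real time; the stack replay fails
take e1, e2: step 2 already fails, because e2 pop() → empty cannot occur there

not linearizable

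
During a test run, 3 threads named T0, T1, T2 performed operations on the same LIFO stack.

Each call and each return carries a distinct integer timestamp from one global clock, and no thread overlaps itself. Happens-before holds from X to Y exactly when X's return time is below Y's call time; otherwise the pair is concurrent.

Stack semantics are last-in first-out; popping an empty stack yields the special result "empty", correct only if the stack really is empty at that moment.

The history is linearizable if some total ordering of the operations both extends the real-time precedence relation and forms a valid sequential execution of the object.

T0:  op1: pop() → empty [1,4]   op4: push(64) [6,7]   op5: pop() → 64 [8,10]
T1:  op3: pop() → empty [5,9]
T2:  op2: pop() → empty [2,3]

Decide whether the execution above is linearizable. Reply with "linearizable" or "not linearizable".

a witness: op1, op2, op3, op4, op5
after step 1 (op1 pop() → empty): stack <>
after step 2 (op2 pop() → empty): stack <>
after step 3 (op3 pop() → empty): stack <>
after step 4 (op4 push(64)): stack <64>
after step 5 (op5 pop() → 64): stack <>

linearizable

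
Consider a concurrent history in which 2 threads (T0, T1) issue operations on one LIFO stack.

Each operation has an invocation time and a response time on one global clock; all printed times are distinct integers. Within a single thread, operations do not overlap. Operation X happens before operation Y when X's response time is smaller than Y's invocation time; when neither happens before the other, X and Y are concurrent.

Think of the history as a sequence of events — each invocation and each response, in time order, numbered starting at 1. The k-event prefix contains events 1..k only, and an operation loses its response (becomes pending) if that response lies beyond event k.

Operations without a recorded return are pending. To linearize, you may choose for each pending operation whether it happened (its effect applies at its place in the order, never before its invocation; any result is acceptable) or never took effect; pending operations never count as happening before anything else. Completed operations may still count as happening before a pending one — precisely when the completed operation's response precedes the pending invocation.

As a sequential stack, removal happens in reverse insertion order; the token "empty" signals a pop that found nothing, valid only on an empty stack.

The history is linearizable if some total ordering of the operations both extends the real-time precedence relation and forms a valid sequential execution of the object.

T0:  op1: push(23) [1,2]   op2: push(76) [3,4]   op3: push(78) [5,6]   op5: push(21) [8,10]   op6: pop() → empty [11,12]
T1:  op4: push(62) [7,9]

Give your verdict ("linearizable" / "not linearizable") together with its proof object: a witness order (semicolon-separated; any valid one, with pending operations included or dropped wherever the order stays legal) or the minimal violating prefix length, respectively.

not linearizable — minimal violating prefix: 12 events

events 1..11 are fine; event 12 — the response of op6 at time 12 — makes the prefix non-linearizable
all 2 real-time-respecting orders fail — 6 completed LIFO stack operations, no legal replay
for example op1, op2, op3, op4, op5, op6 fails at step 6: op6 pop() → empty is not legal there
for example op1, op2, op3, op5, op4, op6 fails at step 6: op6 pop() → empty is not legal there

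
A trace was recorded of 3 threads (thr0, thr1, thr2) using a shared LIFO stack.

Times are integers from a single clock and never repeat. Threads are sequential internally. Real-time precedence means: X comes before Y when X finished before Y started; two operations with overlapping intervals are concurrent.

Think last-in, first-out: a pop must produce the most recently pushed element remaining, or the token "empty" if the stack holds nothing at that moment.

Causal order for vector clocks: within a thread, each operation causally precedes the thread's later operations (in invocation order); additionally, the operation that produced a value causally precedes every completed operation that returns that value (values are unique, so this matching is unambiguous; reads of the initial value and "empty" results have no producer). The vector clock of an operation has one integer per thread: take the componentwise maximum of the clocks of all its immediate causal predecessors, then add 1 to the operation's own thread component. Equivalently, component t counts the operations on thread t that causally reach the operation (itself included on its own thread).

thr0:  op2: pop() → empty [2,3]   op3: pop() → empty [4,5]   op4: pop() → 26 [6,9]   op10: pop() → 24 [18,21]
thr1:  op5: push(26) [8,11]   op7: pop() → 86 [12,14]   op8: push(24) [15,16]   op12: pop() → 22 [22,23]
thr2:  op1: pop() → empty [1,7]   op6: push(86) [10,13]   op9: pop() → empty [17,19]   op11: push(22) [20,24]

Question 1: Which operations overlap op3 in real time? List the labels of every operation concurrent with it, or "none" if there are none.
op1

concurrent with op3 ([4,5]): every op whose interval crosses 4..5
op1 [1,7]: concurrent
op2 [2,3]: before
op4 [6,9]: after
op5 [8,11]: after
op6 [10,13]: after
op7 [12,14]: after
op8 [15,16]: after
op9 [17,19]: after
op10 [18,21]: after
op11 [20,24]: after
op12 [22,23]: after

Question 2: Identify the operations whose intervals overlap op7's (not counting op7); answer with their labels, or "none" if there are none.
op6

op7 runs from 12 to 14; window-overlapping ops are concurrent
op1 [1,7]: before
op2 [2,3]: before
op3 [4,5]: before
op4 [6,9]: before
op5 [8,11]: before
op6 [10,13]: concurrent
op8 [15,16]: after
op9 [17,19]: after
op10 [18,21]: after
op11 [20,24]: after
op12 [22,23]: after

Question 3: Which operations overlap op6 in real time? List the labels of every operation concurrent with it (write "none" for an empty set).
op5, op7

op6 spans [10,13]; an op avoiding the whole window 10..13 is ordered, any other is concurrent
op1 [1,7]: before
op2 [2,3]: before
op3 [4,5]: before
op4 [6,9]: before
op5 [8,11]: concurrent
op7 [12,14]: concurrent
op8 [15,16]: after
op9 [17,19]: after
op10 [18,21]: after
op11 [20,24]: after
op12 [22,23]: after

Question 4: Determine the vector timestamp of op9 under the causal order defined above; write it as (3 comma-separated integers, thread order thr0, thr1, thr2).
(0, 0, 3)

op1 (invocation 1): nothing precedes it; thr2's component alone gives (0, 0, 1)
op5 (invocation 8): nothing precedes it; thr1's component alone gives (0, 1, 0)
op2 (invocation 2): nothing precedes it; thr0's component alone gives (1, 0, 0)
from VC(op1)=(0, 0, 1), op6 (invoked 10) maxes components and bumps thr2 → (0, 0, 2)
from VC(op2)=(1, 0, 0), op3 (invoked 4) maxes components and bumps thr0 → (2, 0, 0)
from VC(op6)=(0, 0, 2), op9 (invoked 17) maxes components and bumps thr2 → (0, 0, 3)
from VC(op9)=(0, 0, 3), op11 (invoked 20) maxes components and bumps thr2 → (0, 0, 4)
from VC(op5)=(0, 1, 0), VC(op6)=(0, 0, 2), op7 (invoked 12) maxes components and bumps thr1 → (0, 2, 2)
from VC(op3)=(2, 0, 0), VC(op5)=(0, 1, 0), op4 (invoked 6) maxes components and bumps thr0 → (3, 1, 0)
from VC(op7)=(0, 2, 2), op8 (invoked 15) maxes components and bumps thr1 → (0, 3, 2)
from VC(op8)=(0, 3, 2), VC(op11)=(0, 0, 4), op12 (invoked 22) maxes components and bumps thr1 → (0, 4, 4)
from VC(op4)=(3, 1, 0), VC(op8)=(0, 3, 2), op10 (invoked 18) maxes components and bumps thr0 → (4, 3, 2)
target: VC(op9) = (0, 0, 3)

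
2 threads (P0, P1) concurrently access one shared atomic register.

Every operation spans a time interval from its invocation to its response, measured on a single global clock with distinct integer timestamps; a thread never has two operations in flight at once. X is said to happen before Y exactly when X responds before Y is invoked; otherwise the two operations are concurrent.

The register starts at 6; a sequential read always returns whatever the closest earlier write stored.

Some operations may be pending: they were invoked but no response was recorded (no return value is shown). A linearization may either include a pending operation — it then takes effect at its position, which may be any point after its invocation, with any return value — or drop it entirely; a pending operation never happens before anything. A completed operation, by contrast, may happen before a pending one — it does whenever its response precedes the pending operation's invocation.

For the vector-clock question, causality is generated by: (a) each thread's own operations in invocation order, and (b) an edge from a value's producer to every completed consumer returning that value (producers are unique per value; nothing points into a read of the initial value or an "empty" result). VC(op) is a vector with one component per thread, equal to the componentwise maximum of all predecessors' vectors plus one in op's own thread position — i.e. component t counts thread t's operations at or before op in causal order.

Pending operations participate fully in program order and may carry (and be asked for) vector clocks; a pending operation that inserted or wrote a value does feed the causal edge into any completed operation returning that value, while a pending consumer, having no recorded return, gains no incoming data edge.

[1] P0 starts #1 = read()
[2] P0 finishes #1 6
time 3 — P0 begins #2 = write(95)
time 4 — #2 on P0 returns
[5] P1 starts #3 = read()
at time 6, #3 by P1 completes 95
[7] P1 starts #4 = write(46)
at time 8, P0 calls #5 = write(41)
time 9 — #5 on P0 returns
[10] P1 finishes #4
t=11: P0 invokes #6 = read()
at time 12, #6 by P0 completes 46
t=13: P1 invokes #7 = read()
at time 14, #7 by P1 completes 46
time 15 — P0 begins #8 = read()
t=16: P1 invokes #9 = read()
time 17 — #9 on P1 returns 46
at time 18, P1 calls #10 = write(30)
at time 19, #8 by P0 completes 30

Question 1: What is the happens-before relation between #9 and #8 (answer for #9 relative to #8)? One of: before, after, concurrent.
Answer: concurrent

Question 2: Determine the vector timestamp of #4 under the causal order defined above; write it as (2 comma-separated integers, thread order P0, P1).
Answer: (2, 2)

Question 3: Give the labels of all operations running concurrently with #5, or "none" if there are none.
Answer: #4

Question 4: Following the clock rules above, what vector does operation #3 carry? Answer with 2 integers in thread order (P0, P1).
Answer: (2, 1)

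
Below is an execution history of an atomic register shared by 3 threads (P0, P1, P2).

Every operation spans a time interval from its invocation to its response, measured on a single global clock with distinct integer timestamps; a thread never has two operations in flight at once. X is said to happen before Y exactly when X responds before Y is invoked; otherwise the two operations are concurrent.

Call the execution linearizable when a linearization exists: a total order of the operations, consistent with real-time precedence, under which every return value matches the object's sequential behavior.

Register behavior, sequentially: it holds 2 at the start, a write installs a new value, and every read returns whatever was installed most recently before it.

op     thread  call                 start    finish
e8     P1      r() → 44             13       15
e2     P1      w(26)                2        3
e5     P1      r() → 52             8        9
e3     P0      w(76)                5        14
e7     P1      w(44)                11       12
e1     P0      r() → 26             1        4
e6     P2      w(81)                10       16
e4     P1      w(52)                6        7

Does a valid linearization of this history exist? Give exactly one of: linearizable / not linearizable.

witness order: e2, e1, e3, e4, e5, e6, e7, e8
step 1: e2 w(26) — value 26
step 2: e1 r() → 26 — value 26
step 3: e3 w(76) — value 76
step 4: e4 w(52) — value 52
step 5: e5 r() → 52 — value 52
step 6: e6 w(81) — value 81
step 7: e7 w(44) — value 44
step 8: e8 r() → 44 — value 44

linearizable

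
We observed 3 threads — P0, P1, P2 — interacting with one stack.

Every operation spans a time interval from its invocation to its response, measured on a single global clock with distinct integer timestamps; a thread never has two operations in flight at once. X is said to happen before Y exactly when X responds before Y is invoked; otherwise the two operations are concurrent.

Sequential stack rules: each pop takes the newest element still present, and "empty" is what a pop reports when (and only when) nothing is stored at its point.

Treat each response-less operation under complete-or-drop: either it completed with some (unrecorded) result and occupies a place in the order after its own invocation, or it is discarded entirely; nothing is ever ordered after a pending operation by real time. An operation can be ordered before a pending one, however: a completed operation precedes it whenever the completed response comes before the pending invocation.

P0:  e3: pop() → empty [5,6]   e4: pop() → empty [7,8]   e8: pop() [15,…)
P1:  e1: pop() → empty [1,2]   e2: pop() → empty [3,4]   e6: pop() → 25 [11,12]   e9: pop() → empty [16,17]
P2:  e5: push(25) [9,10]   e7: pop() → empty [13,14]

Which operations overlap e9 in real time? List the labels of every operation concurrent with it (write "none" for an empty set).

e8

concurrent with e9 ([16,17]): every op whose interval crosses 16..17
e1 [1,2]: before
e2 [3,4]: before
e3 [5,6]: before
e4 [7,8]: before
e5 [9,10]: before
e6 [11,12]: before
e7 [13,14]: before
e8 [15,…): concurrent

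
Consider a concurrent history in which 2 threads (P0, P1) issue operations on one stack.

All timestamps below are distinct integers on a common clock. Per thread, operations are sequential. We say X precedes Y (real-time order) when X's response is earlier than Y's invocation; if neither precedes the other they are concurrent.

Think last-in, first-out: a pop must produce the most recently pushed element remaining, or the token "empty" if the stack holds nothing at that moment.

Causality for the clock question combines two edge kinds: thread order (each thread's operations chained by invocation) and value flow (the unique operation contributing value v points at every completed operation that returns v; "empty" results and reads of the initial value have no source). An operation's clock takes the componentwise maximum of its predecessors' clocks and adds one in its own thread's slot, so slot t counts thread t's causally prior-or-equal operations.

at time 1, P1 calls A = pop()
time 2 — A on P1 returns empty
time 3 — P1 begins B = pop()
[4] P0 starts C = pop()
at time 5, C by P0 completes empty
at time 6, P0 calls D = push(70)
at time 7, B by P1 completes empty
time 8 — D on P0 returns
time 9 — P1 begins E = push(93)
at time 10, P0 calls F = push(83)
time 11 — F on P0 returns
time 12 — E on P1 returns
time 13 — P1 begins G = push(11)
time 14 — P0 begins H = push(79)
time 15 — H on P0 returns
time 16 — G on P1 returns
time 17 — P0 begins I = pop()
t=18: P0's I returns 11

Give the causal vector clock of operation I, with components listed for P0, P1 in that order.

(5, 4)

VC(A, invoked at 1): no causal predecessors; +1 on P1 → (0, 1)
VC(C, invoked at 4): no causal predecessors; +1 on P0 → (1, 0)
B, invoked 3, takes VC(A)=(0, 1) under max, adds 1 for P1 → (0, 2)
D, invoked 6, takes VC(C)=(1, 0) under max, adds 1 for P0 → (2, 0)
E, invoked 9, takes VC(B)=(0, 2) under max, adds 1 for P1 → (0, 3)
F, invoked 10, takes VC(D)=(2, 0) under max, adds 1 for P0 → (3, 0)
G, invoked 13, takes VC(E)=(0, 3) under max, adds 1 for P1 → (0, 4)
H, invoked 14, takes VC(F)=(3, 0) under max, adds 1 for P0 → (4, 0)
I, invoked 17, takes VC(G)=(0, 4), VC(H)=(4, 0) under max, adds 1 for P0 → (5, 4)
target: VC(I) = (5, 4)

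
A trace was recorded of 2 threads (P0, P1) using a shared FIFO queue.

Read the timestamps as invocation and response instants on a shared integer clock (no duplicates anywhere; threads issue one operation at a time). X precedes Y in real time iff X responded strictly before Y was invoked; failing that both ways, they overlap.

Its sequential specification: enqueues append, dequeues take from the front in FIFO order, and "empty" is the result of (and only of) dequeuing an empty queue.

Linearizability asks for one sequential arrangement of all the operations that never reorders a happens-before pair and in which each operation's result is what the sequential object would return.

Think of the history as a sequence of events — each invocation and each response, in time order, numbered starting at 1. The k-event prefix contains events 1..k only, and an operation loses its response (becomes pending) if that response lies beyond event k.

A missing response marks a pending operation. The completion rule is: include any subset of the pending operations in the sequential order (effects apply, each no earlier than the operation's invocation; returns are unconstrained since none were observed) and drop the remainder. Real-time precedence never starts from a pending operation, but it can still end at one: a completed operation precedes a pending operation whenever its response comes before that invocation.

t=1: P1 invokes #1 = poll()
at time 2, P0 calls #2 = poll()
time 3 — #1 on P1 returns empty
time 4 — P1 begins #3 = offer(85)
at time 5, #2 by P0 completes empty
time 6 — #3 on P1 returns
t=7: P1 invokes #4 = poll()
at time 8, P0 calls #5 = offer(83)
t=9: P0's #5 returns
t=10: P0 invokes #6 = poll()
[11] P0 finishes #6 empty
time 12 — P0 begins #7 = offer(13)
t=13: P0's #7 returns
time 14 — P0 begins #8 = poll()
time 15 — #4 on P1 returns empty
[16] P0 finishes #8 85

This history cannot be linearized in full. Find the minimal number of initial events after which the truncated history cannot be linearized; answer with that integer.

events 1..10 are linearizable, e.g. via #1, #2, #3, #4, #5:
step 1: #1 poll() → empty — queue <>
step 2: #2 poll() → empty — queue <>
step 3: #3 offer(85) — queue <85>
step 4: #4 poll() (pending, included) — queue <>
step 5: #5 offer(83) — queue <83>
include event 11 — #6 responding at 11 — and every candidate order breaks
including or dropping the 1 pending operation (#4) in any combination fails
for example #1, #2, #3, #5, #6 (pending dropped) fails at step 5: #6 poll() → empty is not legal there
for example #1, #3, #2, #5, #6 (pending dropped) fails at step 3: #2 poll() → empty is not legal there

11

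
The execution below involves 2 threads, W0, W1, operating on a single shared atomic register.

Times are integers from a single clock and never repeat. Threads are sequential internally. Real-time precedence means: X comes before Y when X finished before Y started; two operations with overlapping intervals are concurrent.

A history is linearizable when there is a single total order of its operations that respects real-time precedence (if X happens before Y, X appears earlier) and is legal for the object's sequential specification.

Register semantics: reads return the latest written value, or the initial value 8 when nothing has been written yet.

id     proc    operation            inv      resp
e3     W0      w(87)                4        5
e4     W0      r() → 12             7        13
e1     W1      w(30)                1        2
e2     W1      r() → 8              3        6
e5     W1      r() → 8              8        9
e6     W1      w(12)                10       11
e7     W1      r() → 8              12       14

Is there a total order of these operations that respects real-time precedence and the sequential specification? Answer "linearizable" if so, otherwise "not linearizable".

the violation lands at event 6, e2's response at time 6: events 1..5 linearize, events 1..6 do not
real-time-consistent orders of the 3 completed operations: 2 — all fail the atomic register replay
for example e1, e2, e3 fails at step 2: e2 r() → 8 is not legal there
for example e1, e3, e2 fails at step 3: e2 r() → 8 is not legal there

not linearizable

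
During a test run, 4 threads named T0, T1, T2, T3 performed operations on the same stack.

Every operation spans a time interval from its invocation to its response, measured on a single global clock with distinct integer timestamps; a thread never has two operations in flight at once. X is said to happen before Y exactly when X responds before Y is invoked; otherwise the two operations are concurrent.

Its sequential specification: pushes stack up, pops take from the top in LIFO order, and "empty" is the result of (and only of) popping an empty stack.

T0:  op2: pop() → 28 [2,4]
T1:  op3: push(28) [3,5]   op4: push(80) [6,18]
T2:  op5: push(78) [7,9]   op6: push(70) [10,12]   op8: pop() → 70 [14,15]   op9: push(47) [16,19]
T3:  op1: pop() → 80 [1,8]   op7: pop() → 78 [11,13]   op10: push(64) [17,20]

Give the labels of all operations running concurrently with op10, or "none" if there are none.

op4, op9

concurrent with op10 ([17,20]): every op whose interval crosses 17..20
op1 [1,8]: before
op2 [2,4]: before
op3 [3,5]: before
op4 [6,18]: concurrent
op5 [7,9]: before
op6 [10,12]: before
op7 [11,13]: before
op8 [14,15]: before
op9 [16,19]: concurrent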